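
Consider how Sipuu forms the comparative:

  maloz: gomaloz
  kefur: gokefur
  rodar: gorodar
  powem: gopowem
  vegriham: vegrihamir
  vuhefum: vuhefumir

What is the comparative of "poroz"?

powem and vegriham both end in -m yet inflect differently (gopowem, vegrihamir), so the final letter is not what conditions the rule; the number of vowels is.
"poroz" has 2 vowels. The stems with 2 vowels (maloz → gomaloz, kefur → gokefur, rodar → gorodar) add the prefix go-.
The other pattern: stems with 3 vowels add -ir.
So poroz → goporoz.

goporoz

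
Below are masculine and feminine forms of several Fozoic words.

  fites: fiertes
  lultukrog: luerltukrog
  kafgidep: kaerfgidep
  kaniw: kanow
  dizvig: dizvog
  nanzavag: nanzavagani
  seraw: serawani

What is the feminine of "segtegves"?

lultukrog and dizvig both end in -g yet inflect differently (luerltukrog, dizvog), so the final letter is not what conditions the rule; the last vowel is.
"segtegves" has last vowel 'e'. The stems whose last vowel is 'e' (fites → fiertes, kafgidep → kaerfgidep) insert -er- after the first vowel.
The other patterns: stems whose last vowel is 'i' change the last vowel to 'o'; stems whose last vowel is 'a' add -ani.
So segtegves → seergtegves.

seergtegves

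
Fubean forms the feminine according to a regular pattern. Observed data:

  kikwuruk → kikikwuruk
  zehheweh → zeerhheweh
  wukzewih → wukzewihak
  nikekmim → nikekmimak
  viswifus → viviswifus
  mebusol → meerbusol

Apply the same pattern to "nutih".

nutihak

zehheweh and wukzewih both end in -h yet inflect differently (zeerhheweh, wukzewihak), so the final letter is not what conditions the rule; the last vowel is.
"nutih" has last vowel 'i'. The stems whose last vowel is 'i' (nikekmim → nikekmimak, wukzewih → wukzewihak) add -ak.
So nutih → nutihak.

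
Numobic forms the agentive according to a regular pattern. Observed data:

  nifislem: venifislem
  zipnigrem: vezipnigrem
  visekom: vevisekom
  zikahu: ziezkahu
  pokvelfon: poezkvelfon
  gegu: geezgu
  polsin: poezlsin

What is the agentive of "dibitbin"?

diezbitbin

visekom and pokvelfon both have last vowel 'o' yet inflect differently (vevisekom, poezkvelfon), so the last vowel is not what conditions the rule; the final letter is.
"dibitbin" ends in -n. The stems ending in -n (pokvelfon → poezkvelfon, polsin → poezlsin) insert -ez- after the first vowel.
The other pattern: stems ending in -m add the prefix ve-.
So dibitbin → diezbitbin.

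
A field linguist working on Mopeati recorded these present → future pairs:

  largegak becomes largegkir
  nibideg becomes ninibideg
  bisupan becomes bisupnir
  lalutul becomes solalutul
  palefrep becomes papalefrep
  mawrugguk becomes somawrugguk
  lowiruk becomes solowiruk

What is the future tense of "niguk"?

soniguk

lowiruk and largegak both end in -k yet inflect differently (solowiruk, largegkir), so the final letter is not what conditions the rule; the last vowel is.
"niguk" has last vowel 'u'. The stems whose last vowel is 'u' (lowiruk → solowiruk, lalutul → solalutul, mawrugguk → somawrugguk) add the prefix so-.
The other patterns: stems whose last vowel is 'a' delete the last vowel and add -ir; stems whose last vowel is 'e' repeat the first consonant+vowel as a prefix.
So niguk → soniguk.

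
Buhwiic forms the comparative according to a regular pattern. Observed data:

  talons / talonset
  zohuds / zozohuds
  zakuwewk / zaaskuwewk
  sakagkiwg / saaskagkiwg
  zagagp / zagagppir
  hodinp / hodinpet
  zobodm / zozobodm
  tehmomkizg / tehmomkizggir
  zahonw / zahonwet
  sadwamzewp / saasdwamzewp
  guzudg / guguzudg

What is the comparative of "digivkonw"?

sakagkiwg and guzudg both end in -g yet inflect differently (saaskagkiwg, guguzudg), so the final letter is not what conditions the rule; the second-to-last letter is.
"digivkonw" has second-to-last letter 'n'. The stems whose second-to-last letter is 'n' (zahonw → zahonwet, talons → talonset, hodinp → hodinpet) add -et.
So digivkonw → digivkonwet.

digivkonwet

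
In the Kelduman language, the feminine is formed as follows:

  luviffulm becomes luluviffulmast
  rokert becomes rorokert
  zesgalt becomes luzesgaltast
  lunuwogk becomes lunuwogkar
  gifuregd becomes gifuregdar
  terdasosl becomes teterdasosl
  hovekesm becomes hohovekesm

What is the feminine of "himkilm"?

luhimkilmast

"himkilm" has second-to-last letter 'l'. The stems whose second-to-last letter is 'l' (zesgalt → luzesgaltast, luviffulm → luluviffulmast) add lu- … -ast around the stem.
The other patterns: stems whose second-to-last letter is 'g' add -ar; stems whose second-to-last letter is 'r' or 's' repeat the first consonant+vowel as a prefix.
So himkilm → luhimkilmast.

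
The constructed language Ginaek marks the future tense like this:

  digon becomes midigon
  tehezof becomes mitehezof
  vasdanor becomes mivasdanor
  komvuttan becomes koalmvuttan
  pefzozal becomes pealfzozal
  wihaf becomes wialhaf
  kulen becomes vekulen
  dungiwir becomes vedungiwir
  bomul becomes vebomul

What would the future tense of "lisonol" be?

milisonol

"lisonol" has last vowel 'o'. The stems whose last vowel is 'o' (digon → midigon, tehezof → mitehezof, vasdanor → mivasdanor) add the prefix mi-.
So lisonol → milisonol.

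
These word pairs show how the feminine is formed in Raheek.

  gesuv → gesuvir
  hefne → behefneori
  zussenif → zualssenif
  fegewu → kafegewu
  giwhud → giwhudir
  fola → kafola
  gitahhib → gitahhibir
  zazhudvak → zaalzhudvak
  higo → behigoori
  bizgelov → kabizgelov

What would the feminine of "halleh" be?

"halleh" begins with h-. The stems beginning with h- (hefne → behefneori, higo → behigoori) add be- … -ori around the stem.
So halleh → behallehori.

behallehori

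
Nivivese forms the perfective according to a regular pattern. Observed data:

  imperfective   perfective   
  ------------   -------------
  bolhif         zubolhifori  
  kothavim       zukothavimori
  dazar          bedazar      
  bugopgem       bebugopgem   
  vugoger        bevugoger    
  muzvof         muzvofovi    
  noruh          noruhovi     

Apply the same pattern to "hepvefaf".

behepvefaf

kothavim and bugopgem both end in -m yet inflect differently (zukothavimori, bebugopgem), so the final letter is not what conditions the rule; the last vowel is.
"hepvefaf" has last vowel 'a'. The one such stem in the data (dazar → bedazar) adds the prefix be-, so the same rule applies.
So hepvefaf → behepvefaf.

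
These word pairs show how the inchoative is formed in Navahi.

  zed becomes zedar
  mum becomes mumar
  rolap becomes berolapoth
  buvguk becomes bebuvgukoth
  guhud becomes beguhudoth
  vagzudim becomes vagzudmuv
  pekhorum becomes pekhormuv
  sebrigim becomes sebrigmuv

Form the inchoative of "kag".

zed and guhud both end in -d yet inflect differently (zedar, beguhudoth), so the final letter is not what conditions the rule; the number of vowels is.
"kag" has 1 vowel. The stems with 1 vowel (zed → zedar, mum → mumar) add -ar.
The other patterns: stems with 2 vowels add be- … -oth around the stem; stems with 3 vowels delete the last vowel and add -uv.
So kag → kagar.

kagar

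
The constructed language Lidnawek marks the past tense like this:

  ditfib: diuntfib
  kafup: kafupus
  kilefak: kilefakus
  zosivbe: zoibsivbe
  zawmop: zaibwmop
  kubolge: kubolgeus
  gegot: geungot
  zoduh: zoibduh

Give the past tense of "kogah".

zosivbe and kubolge both end in -e yet inflect differently (zoibsivbe, kubolgeus), so the final letter is not what conditions the rule; the first letter is.
"kogah" begins with k-. The stems beginning with k- (kubolge → kubolgeus, kafup → kafupus, kilefak → kilefakus) add -us.
So kogah → kogahus.

kogahus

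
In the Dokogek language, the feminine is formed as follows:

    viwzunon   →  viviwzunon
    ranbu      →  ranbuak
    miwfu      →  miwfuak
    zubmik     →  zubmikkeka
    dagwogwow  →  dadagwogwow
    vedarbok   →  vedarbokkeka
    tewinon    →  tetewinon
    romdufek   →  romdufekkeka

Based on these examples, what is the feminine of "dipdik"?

dipdikkeka

vedarbok and viwzunon both have last vowel 'o' yet inflect differently (vedarbokkeka, viviwzunon), so the last vowel is not what conditions the rule; the final letter is.
"dipdik" ends in -k. The stems ending in -k (vedarbok → vedarbokkeka, romdufek → romdufekkeka, zubmik → zubmikkeka) double the final consonant and add -eka.
So dipdik → dipdikkeka.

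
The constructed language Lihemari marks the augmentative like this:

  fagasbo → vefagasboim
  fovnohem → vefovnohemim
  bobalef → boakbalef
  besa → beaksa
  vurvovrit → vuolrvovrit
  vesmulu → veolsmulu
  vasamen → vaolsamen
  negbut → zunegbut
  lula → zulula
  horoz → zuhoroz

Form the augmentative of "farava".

vurvovrit and negbut both end in -t yet inflect differently (vuolrvovrit, zunegbut), so the final letter is not what conditions the rule; the first letter is.
"farava" begins with f-. The stems beginning with f- (fagasbo → vefagasboim, fovnohem → vefovnohemim) add ve- … -im around the stem.
The other patterns: stems beginning with b- insert -ak- after the first vowel; stems beginning with v- insert -ol- after the first vowel; stems beginning with h-, l- or n- add the prefix zu-.
So farava → vefaravaim.

vefaravaim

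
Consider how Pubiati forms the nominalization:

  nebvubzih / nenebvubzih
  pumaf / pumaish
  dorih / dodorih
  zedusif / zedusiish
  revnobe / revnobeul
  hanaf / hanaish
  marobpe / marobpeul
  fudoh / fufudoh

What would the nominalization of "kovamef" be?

kovameish

zedusif and nebvubzih both have last vowel 'i' yet inflect differently (zedusiish, nenebvubzih), so the last vowel is not what conditions the rule; the final letter is.
"kovamef" ends in -f. The stems ending in -f (zedusif → zedusiish, pumaf → pumaish, hanaf → hanaish) drop the final letter and add -ish.
So kovamef → kovameish.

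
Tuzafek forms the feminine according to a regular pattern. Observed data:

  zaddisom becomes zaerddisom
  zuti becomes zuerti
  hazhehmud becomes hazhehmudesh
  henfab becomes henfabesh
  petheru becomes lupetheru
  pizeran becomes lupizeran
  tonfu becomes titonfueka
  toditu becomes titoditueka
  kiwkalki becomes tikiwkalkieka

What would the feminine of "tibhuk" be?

"tibhuk" begins with t-. The stems beginning with t- (tonfu → titonfueka, toditu → titoditueka) add ti- … -eka around the stem.
The other patterns: stems beginning with z- insert -er- after the first vowel; stems beginning with h- add -esh; stems beginning with p- add the prefix lu-.
So tibhuk → titibhukeka.

titibhukeka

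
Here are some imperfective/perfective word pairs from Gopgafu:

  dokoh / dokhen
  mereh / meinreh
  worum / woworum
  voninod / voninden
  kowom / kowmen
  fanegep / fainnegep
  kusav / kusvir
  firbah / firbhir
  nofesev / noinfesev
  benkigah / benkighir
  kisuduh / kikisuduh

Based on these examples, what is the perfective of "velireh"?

veinlireh

dokoh and mereh both end in -h yet inflect differently (dokhen, meinreh), so the final letter is not what conditions the rule; the last vowel is.
"velireh" has last vowel 'e'. The stems whose last vowel is 'e' (nofesev → noinfesev, fanegep → fainnegep, mereh → meinreh) insert -in- after the first vowel.
So velireh → veinlireh.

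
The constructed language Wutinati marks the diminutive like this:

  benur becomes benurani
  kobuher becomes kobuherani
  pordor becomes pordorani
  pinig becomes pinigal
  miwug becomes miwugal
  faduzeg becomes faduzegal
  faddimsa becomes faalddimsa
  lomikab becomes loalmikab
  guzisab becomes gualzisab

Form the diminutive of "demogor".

demogorani

benur and miwug both have last vowel 'u' yet inflect differently (benurani, miwugal), so the last vowel is not what conditions the rule; the final letter is.
"demogor" ends in -r. The stems ending in -r (benur → benurani, kobuher → kobuherani, pordor → pordorani) add -ani.
So demogor → demogorani.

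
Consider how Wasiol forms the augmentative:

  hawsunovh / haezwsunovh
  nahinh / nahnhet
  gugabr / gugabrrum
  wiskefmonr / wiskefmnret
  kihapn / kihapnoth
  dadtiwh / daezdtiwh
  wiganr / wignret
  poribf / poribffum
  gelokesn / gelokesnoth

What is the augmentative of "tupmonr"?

tupmnret

hawsunovh and nahinh both end in -h yet inflect differently (haezwsunovh, nahnhet), so the final letter is not what conditions the rule; the second-to-last letter is.
"tupmonr" has second-to-last letter 'n'. The stems whose second-to-last letter is 'n' (wiganr → wignret, wiskefmonr → wiskefmnret, nahinh → nahnhet) delete the last vowel and add -et.
The other patterns: stems whose second-to-last letter is 'v' or 'w' insert -ez- after the first vowel; stems whose second-to-last letter is 'b' double the final consonant and add -um; stems whose second-to-last letter is 'p' or 's' add -oth.
So tupmonr → tupmnret.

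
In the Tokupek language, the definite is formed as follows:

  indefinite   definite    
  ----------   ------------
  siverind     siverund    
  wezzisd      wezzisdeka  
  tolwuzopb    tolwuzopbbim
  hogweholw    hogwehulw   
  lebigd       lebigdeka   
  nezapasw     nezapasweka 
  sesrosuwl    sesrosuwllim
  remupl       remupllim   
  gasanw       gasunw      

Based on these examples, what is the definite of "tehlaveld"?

tehlavuld

nezapasw and gasanw both end in -w yet inflect differently (nezapasweka, gasunw), so the final letter is not what conditions the rule; the second-to-last letter is.
"tehlaveld" has second-to-last letter 'l'. The one such stem in the data (hogweholw → hogwehulw) changes the last vowel to 'u' (as do gasanw, siverind), so the same rule applies.
The other patterns: stems whose second-to-last letter is 'g' or 's' add -eka; stems whose second-to-last letter is 'p' or 'w' double the final consonant and add -im.
So tehlaveld → tehlavuld.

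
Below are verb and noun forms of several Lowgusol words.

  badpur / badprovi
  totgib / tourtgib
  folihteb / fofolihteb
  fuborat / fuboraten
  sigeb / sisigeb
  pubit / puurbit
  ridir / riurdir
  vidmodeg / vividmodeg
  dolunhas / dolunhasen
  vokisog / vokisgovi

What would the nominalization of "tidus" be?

tidsovi

"tidus" has last vowel 'u'. The one such stem in the data (badpur → badprovi) deletes the last vowel and adds -ovi (as does vokisog), so the same rule applies.
The other patterns: stems whose last vowel is 'a' add -en; stems whose last vowel is 'e' repeat the first consonant+vowel as a prefix; stems whose last vowel is 'i' insert -ur- after the first vowel.
So tidus → tidsovi.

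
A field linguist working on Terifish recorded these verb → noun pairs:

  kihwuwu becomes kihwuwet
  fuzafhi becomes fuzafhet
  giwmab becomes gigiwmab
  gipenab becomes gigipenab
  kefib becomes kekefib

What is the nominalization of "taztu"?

fuzafhi and kefib both have last vowel 'i' yet inflect differently (fuzafhet, kekefib), so the last vowel is not what conditions the rule; whether the stem ends in a vowel or a consonant is.
"taztu" ends in a vowel. The stems ending in a vowel (kihwuwu → kihwuwet, fuzafhi → fuzafhet) drop the final letter and add -et.
So taztu → taztet.

taztet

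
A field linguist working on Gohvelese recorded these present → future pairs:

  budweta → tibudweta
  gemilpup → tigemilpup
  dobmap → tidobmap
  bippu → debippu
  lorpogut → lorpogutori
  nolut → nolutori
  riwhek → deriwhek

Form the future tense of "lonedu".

delonedu

"lonedu" ends in -u. The one such stem in the data (bippu → debippu) adds the prefix de-, so the same rule applies.
So lonedu → delonedu.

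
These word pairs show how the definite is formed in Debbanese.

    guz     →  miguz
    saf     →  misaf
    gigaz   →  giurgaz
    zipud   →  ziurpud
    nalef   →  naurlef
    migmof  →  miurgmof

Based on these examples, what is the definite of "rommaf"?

rourmmaf

guz and gigaz both end in -z yet inflect differently (miguz, giurgaz), so the final letter is not what conditions the rule; the number of vowels is.
"rommaf" has 2 vowels. The stems with 2 vowels (gigaz → giurgaz, zipud → ziurpud, nalef → naurlef) insert -ur- after the first vowel.
So rommaf → rourmmaf.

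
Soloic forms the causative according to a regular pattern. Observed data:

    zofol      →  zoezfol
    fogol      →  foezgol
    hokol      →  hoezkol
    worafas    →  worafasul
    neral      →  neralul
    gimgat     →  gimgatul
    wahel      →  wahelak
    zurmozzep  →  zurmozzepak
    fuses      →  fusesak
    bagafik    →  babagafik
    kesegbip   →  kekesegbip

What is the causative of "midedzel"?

"midedzel" has last vowel 'e'. The stems whose last vowel is 'e' (wahel → wahelak, zurmozzep → zurmozzepak, fuses → fusesak) add -ak.
So midedzel → midedzelak.

midedzelak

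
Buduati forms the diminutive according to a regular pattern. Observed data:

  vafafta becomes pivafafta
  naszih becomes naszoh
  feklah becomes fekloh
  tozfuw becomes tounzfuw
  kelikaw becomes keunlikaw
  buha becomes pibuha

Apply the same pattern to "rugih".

rugoh

"rugih" ends in -h. The stems ending in -h (naszih → naszoh, feklah → fekloh) change the last vowel to 'o'.
So rugih → rugoh.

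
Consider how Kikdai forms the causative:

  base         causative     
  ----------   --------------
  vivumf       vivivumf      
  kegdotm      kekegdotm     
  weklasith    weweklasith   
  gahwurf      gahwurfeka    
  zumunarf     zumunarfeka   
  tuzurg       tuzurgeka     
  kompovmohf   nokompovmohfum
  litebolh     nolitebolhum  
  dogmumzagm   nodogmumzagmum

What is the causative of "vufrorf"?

vivumf and gahwurf both end in -f yet inflect differently (vivivumf, gahwurfeka), so the final letter is not what conditions the rule; the second-to-last letter is.
"vufrorf" has second-to-last letter 'r'. The stems whose second-to-last letter is 'r' (gahwurf → gahwurfeka, zumunarf → zumunarfeka, tuzurg → tuzurgeka) add -eka.
So vufrorf → vufrorfeka.

vufrorfeka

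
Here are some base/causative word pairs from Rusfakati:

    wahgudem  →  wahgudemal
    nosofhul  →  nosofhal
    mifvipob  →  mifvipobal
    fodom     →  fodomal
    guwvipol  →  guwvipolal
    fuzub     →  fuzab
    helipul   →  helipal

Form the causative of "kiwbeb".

helipul and guwvipol both end in -l yet inflect differently (helipal, guwvipolal), so the final letter is not what conditions the rule; the last vowel is.
"kiwbeb" has last vowel 'e'. The one such stem in the data (wahgudem → wahgudemal) adds -al, so the same rule applies.
So kiwbeb → kiwbebal.

kiwbebal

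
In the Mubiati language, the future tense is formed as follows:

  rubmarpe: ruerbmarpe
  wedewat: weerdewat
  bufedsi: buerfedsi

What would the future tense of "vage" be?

Every pair shown (rubmarpe → ruerbmarpe, wedewat → weerdewat, bufedsi → buerfedsi) follows the same rule: insert -er- after the first vowel.
So vage → vaerge.

vaerge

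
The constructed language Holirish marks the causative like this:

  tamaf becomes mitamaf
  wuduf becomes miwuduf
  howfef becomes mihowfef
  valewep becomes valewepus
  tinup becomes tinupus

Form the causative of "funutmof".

mifunutmof

wuduf and tinup both have last vowel 'u' yet inflect differently (miwuduf, tinupus), so the last vowel is not what conditions the rule; the final letter is.
"funutmof" ends in -f. The stems ending in -f (howfef → mihowfef, wuduf → miwuduf, tamaf → mitamaf) add the prefix mi-.
So funutmof → mifunutmof.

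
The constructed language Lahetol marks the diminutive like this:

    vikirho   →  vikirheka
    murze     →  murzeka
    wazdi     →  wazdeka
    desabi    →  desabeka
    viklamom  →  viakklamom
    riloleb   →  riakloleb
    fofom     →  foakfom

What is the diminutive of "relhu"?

vikirho and viklamom both have last vowel 'o' yet inflect differently (vikirheka, viakklamom), so the last vowel is not what conditions the rule; whether the stem ends in a vowel or a consonant is.
"relhu" ends in a vowel. The stems ending in a vowel (vikirho → vikirheka, murze → murzeka, wazdi → wazdeka) drop the final letter and add -eka.
So relhu → relheka.

relheka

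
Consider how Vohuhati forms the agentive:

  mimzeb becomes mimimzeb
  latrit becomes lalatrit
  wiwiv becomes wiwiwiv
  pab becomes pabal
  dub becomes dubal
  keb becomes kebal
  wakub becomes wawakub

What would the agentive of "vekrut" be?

vevekrut

"vekrut" has 2 vowels. The stems with 2 vowels (mimzeb → mimimzeb, wiwiv → wiwiwiv, wakub → wawakub) repeat the first consonant+vowel as a prefix.
The other pattern: stems with 1 vowel add -al.
So vekrut → vevekrut.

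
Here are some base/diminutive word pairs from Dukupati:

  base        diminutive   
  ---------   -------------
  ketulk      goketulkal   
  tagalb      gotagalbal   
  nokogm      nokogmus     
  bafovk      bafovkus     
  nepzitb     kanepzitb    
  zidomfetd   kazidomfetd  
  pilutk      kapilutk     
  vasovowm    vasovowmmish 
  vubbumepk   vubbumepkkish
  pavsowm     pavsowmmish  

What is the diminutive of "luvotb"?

kaluvotb

ketulk and bafovk both end in -k yet inflect differently (goketulkal, bafovkus), so the final letter is not what conditions the rule; the second-to-last letter is.
"luvotb" has second-to-last letter 't'. The stems whose second-to-last letter is 't' (nepzitb → kanepzitb, zidomfetd → kazidomfetd, pilutk → kapilutk) add the prefix ka-.
The other patterns: stems whose second-to-last letter is 'l' add go- … -al around the stem; stems whose second-to-last letter is 'g' or 'v' add -us; stems whose second-to-last letter is 'p' or 'w' double the final consonant and add -ish.
So luvotb → kaluvotb.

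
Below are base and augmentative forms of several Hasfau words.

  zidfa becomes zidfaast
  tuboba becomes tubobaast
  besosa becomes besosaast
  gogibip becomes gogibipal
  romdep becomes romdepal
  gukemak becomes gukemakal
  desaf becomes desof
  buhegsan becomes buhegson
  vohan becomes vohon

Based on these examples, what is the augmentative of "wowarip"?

wowaripal

zidfa and gukemak both have last vowel 'a' yet inflect differently (zidfaast, gukemakal), so the last vowel is not what conditions the rule; the final letter is.
"wowarip" ends in -p. The stems ending in -p (gogibip → gogibipal, romdep → romdepal) add -al.
So wowarip → wowaripal.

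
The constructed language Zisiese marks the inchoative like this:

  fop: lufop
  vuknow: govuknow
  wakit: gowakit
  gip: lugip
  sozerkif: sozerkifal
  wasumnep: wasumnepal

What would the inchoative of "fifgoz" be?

gofifgoz

"fifgoz" has 2 vowels. The stems with 2 vowels (vuknow → govuknow, wakit → gowakit) add the prefix go-.
So fifgoz → gofifgoz.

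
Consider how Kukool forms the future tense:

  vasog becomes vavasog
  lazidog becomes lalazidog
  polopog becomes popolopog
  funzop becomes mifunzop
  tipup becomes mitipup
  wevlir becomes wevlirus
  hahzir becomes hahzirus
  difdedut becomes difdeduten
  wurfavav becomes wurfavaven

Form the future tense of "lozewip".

milozewip

vasog and funzop both have last vowel 'o' yet inflect differently (vavasog, mifunzop), so the last vowel is not what conditions the rule; the final letter is.
"lozewip" ends in -p. The stems ending in -p (funzop → mifunzop, tipup → mitipup) add the prefix mi-.
The other patterns: stems ending in -g repeat the first consonant+vowel as a prefix; stems ending in -r add -us; stems ending in -t or -v add -en.
So lozewip → milozewip.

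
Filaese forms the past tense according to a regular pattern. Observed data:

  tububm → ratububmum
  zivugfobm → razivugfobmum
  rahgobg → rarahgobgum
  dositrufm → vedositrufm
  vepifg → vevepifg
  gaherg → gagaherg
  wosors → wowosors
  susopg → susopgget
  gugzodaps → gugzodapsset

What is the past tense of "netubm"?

ranetubmum

tububm and dositrufm both end in -m yet inflect differently (ratububmum, vedositrufm), so the final letter is not what conditions the rule; the second-to-last letter is.
"netubm" has second-to-last letter 'b'. The stems whose second-to-last letter is 'b' (tububm → ratububmum, zivugfobm → razivugfobmum, rahgobg → rarahgobgum) add ra- … -um around the stem.
The other patterns: stems whose second-to-last letter is 'f' add the prefix ve-; stems whose second-to-last letter is 'r' repeat the first consonant+vowel as a prefix; stems whose second-to-last letter is 'p' double the final consonant and add -et.
So netubm → ranetubmum.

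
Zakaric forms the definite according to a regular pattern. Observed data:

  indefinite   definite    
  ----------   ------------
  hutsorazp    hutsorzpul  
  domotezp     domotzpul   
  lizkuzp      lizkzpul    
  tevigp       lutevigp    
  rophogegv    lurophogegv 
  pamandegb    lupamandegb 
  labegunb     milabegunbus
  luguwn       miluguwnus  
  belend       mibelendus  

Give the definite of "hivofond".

hutsorazp and tevigp both end in -p yet inflect differently (hutsorzpul, lutevigp), so the final letter is not what conditions the rule; the second-to-last letter is.
"hivofond" has second-to-last letter 'n'. The stems whose second-to-last letter is 'n' (labegunb → milabegunbus, belend → mibelendus) add mi- … -us around the stem.
The other patterns: stems whose second-to-last letter is 'z' delete the last vowel and add -ul; stems whose second-to-last letter is 'g' add the prefix lu-.
So hivofond → mihivofondus.

mihivofondus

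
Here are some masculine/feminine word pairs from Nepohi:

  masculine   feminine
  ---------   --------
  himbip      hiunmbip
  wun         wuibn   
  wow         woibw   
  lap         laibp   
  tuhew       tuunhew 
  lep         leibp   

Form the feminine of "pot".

wow and tuhew both end in -w yet inflect differently (woibw, tuunhew), so the final letter is not what conditions the rule; the number of vowels is.
"pot" has 1 vowel. The stems with 1 vowel (wow → woibw, wun → wuibn, lap → laibp) insert -ib- after the first vowel.
The other pattern: stems with 2 vowels insert -un- after the first vowel.
So pot → poibt.

poibt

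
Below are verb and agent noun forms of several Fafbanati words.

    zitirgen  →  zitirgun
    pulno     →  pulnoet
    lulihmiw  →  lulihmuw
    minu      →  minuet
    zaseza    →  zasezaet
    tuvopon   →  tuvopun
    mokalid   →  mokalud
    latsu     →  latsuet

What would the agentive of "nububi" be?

nububiet

tuvopon and pulno both have last vowel 'o' yet inflect differently (tuvopun, pulnoet), so the last vowel is not what conditions the rule; whether the stem ends in a vowel or a consonant is.
"nububi" ends in a vowel. The stems ending in a vowel (pulno → pulnoet, minu → minuet, latsu → latsuet) add -et.
The other pattern: stems ending in a consonant change the last vowel to 'u'.
So nububi → nububiet.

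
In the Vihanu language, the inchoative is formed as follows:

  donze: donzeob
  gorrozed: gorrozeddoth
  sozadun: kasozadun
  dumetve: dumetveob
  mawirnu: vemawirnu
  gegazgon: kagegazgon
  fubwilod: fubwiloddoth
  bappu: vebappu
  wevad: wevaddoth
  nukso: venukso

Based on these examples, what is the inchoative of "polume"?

donze and gorrozed both have last vowel 'e' yet inflect differently (donzeob, gorrozeddoth), so the last vowel is not what conditions the rule; the final letter is.
"polume" ends in -e. The stems ending in -e (donze → donzeob, dumetve → dumetveob) add -ob.
So polume → polumeob.

polumeob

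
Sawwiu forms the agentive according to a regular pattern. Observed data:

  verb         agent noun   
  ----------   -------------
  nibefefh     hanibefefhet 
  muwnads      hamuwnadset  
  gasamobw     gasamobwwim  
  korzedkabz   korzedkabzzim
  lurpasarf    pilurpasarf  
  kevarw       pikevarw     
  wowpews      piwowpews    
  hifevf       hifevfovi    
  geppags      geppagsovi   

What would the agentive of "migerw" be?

"migerw" has second-to-last letter 'r'. The stems whose second-to-last letter is 'r' (lurpasarf → pilurpasarf, kevarw → pikevarw) add the prefix pi-.
So migerw → pimigerw.

pimigerw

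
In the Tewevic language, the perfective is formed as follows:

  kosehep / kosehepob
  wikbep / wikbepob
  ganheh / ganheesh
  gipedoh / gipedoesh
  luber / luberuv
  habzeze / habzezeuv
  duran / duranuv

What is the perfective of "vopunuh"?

"vopunuh" ends in -h. The stems ending in -h (ganheh → ganheesh, gipedoh → gipedoesh) drop the final letter and add -esh.
So vopunuh → vopunuesh.

vopunuesh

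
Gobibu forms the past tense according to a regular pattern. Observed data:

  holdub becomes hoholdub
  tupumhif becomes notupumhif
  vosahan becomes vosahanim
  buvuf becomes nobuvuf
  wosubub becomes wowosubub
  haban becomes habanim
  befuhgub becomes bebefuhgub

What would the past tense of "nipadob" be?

ninipadob

befuhgub and buvuf both have last vowel 'u' yet inflect differently (bebefuhgub, nobuvuf), so the last vowel is not what conditions the rule; the final letter is.
"nipadob" ends in -b. The stems ending in -b (befuhgub → bebefuhgub, holdub → hoholdub, wosubub → wowosubub) repeat the first consonant+vowel as a prefix.
The other patterns: stems ending in -n add -im; stems ending in -f add the prefix no-.
So nipadob → ninipadob.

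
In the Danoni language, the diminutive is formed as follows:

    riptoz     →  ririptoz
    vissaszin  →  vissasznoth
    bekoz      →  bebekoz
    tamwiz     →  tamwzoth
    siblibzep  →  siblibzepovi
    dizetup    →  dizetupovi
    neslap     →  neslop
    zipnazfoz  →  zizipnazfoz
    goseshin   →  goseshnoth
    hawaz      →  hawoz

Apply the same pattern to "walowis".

walowsoth

"walowis" has last vowel 'i'. The stems whose last vowel is 'i' (vissaszin → vissasznoth, tamwiz → tamwzoth, goseshin → goseshnoth) delete the last vowel and add -oth.
The other patterns: stems whose last vowel is 'o' repeat the first consonant+vowel as a prefix; stems whose last vowel is 'a' change the last vowel to 'o'; stems whose last vowel is 'e' or 'u' add -ovi.
So walowis → walowsoth.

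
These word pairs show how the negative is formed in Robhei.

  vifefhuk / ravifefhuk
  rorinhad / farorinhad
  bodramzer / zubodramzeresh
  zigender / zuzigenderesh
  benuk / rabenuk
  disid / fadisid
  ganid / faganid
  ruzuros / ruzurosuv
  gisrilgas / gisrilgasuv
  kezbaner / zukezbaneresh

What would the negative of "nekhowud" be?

rorinhad and gisrilgas both have last vowel 'a' yet inflect differently (farorinhad, gisrilgasuv), so the last vowel is not what conditions the rule; the final letter is.
"nekhowud" ends in -d. The stems ending in -d (ganid → faganid, disid → fadisid, rorinhad → farorinhad) add the prefix fa-.
The other patterns: stems ending in -s add -uv; stems ending in -k add the prefix ra-; stems ending in -r add zu- … -esh around the stem.
So nekhowud → fanekhowud.

fanekhowud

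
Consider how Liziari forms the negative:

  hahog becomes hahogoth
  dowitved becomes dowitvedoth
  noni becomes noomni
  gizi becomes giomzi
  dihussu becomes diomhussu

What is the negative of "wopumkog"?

dowitved and dihussu both begin with d- yet inflect differently (dowitvedoth, diomhussu), so the first letter is not what conditions the rule; whether the stem ends in a vowel or a consonant is.
"wopumkog" ends in a consonant. The stems ending in a consonant (hahog → hahogoth, dowitved → dowitvedoth) add -oth.
The other pattern: stems ending in a vowel insert -om- after the first vowel.
So wopumkog → wopumkogoth.

wopumkogoth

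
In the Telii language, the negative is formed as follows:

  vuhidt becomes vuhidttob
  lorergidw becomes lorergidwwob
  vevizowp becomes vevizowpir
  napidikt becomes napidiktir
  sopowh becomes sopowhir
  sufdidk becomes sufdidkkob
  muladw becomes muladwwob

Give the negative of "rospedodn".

rospedodnnob

vuhidt and napidikt both end in -t yet inflect differently (vuhidttob, napidiktir), so the final letter is not what conditions the rule; the second-to-last letter is.
"rospedodn" has second-to-last letter 'd'. The stems whose second-to-last letter is 'd' (muladw → muladwwob, sufdidk → sufdidkkob, lorergidw → lorergidwwob) double the final consonant and add -ob.
The other pattern: stems whose second-to-last letter is 'k' or 'w' add -ir.
So rospedodn → rospedodnnob.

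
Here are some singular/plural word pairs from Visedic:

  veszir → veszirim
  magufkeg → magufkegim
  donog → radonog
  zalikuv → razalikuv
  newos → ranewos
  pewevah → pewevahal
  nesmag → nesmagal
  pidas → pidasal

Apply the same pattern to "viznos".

raviznos

"viznos" has last vowel 'o'. The stems whose last vowel is 'o' (donog → radonog, newos → ranewos) add the prefix ra-.
So viznos → raviznos.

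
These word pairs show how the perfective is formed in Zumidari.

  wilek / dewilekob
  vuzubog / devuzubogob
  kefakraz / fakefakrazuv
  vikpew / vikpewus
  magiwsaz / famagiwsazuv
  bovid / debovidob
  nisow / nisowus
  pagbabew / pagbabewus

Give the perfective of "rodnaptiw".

rodnaptiwus

"rodnaptiw" ends in -w. The stems ending in -w (vikpew → vikpewus, nisow → nisowus, pagbabew → pagbabewus) add -us.
The other patterns: stems ending in -z add fa- … -uv around the stem; stems ending in -d, -g or -k add de- … -ob around the stem.
So rodnaptiw → rodnaptiwus.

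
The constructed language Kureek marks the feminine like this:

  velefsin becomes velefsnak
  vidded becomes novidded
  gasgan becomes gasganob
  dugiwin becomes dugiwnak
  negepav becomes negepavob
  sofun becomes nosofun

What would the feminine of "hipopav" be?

gasgan and dugiwin both end in -n yet inflect differently (gasganob, dugiwnak), so the final letter is not what conditions the rule; the last vowel is.
"hipopav" has last vowel 'a'. The stems whose last vowel is 'a' (negepav → negepavob, gasgan → gasganob) add -ob.
The other patterns: stems whose last vowel is 'i' delete the last vowel and add -ak; stems whose last vowel is 'e' or 'u' add the prefix no-.
So hipopav → hipopavob.

hipopavob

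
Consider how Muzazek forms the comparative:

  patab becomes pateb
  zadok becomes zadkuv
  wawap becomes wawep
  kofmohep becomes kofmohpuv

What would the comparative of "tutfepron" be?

tutfeprnuv

wawap and kofmohep both end in -p yet inflect differently (wawep, kofmohpuv), so the final letter is not what conditions the rule; the last vowel is.
"tutfepron" has last vowel 'o'. The one such stem in the data (zadok → zadkuv) deletes the last vowel and adds -uv (as does kofmohep), so the same rule applies.
The other pattern: stems whose last vowel is 'a' change the last vowel to 'e'.
So tutfepron → tutfeprnuv.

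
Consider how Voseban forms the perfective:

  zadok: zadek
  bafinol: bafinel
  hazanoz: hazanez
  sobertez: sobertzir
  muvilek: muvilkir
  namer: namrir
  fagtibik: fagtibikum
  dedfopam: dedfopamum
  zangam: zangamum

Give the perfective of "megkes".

megksir

hazanoz and sobertez both end in -z yet inflect differently (hazanez, sobertzir), so the final letter is not what conditions the rule; the last vowel is.
"megkes" has last vowel 'e'. The stems whose last vowel is 'e' (sobertez → sobertzir, muvilek → muvilkir, namer → namrir) delete the last vowel and add -ir.
The other patterns: stems whose last vowel is 'o' change the last vowel to 'e'; stems whose last vowel is 'a' or 'i' add -um.
So megkes → megksir.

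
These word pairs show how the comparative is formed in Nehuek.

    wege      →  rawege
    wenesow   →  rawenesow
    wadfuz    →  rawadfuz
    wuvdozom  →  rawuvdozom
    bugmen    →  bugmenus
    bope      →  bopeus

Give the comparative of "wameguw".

wege and bope both end in -e yet inflect differently (rawege, bopeus), so the final letter is not what conditions the rule; the first letter is.
"wameguw" begins with w-. The stems beginning with w- (wege → rawege, wenesow → rawenesow, wadfuz → rawadfuz) add the prefix ra-.
The other pattern: stems beginning with b- add -us.
So wameguw → rawameguw.

rawameguw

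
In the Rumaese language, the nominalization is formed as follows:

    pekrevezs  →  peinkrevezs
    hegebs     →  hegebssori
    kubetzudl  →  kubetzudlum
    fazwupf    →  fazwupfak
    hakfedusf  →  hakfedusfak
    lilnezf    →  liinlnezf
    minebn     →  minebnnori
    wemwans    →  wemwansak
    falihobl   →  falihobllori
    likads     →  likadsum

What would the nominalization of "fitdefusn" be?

fitdefusnak

kubetzudl and falihobl both end in -l yet inflect differently (kubetzudlum, falihobllori), so the final letter is not what conditions the rule; the second-to-last letter is.
"fitdefusn" has second-to-last letter 's'. The one such stem in the data (hakfedusf → hakfedusfak) adds -ak, so the same rule applies.
The other patterns: stems whose second-to-last letter is 'd' add -um; stems whose second-to-last letter is 'b' double the final consonant and add -ori; stems whose second-to-last letter is 'z' insert -in- after the first vowel.
So fitdefusn → fitdefusnak.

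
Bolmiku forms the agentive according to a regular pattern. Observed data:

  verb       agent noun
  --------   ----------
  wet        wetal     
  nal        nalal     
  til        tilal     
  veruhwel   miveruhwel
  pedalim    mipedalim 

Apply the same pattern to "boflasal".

"boflasal" has 3 vowels. The stems with 3 vowels (veruhwel → miveruhwel, pedalim → mipedalim) add the prefix mi-.
So boflasal → miboflasal.

miboflasal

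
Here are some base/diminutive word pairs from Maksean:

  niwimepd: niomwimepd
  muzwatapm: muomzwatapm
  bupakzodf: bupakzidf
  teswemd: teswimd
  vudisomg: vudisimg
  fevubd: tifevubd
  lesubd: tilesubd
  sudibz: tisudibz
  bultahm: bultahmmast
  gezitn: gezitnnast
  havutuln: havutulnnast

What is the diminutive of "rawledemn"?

"rawledemn" has second-to-last letter 'm'. The stems whose second-to-last letter is 'm' (teswemd → teswimd, vudisomg → vudisimg) change the last vowel to 'i'.
The other patterns: stems whose second-to-last letter is 'p' insert -om- after the first vowel; stems whose second-to-last letter is 'b' add the prefix ti-; stems whose second-to-last letter is 'h', 'l' or 't' double the final consonant and add -ast.
So rawledemn → rawledimn.

rawledimn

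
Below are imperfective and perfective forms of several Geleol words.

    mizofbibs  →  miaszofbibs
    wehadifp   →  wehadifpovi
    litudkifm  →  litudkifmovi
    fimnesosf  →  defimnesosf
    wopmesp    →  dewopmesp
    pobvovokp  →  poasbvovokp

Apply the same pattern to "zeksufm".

zeksufmovi

"zeksufm" has second-to-last letter 'f'. The stems whose second-to-last letter is 'f' (wehadifp → wehadifpovi, litudkifm → litudkifmovi) add -ovi.
So zeksufm → zeksufmovi.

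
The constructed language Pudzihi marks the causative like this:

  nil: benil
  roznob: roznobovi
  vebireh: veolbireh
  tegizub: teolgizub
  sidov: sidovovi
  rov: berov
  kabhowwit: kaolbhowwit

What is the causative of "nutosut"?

nuoltosut

rov and sidov both end in -v yet inflect differently (berov, sidovovi), so the final letter is not what conditions the rule; the number of vowels is.
"nutosut" has 3 vowels. The stems with 3 vowels (tegizub → teolgizub, kabhowwit → kaolbhowwit, vebireh → veolbireh) insert -ol- after the first vowel.
So nutosut → nuoltosut.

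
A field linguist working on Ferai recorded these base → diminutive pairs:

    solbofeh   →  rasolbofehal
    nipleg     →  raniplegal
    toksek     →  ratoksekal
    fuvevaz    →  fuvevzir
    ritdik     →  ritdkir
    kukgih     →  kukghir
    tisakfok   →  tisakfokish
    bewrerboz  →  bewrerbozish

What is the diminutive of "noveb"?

"noveb" has last vowel 'e'. The stems whose last vowel is 'e' (solbofeh → rasolbofehal, nipleg → raniplegal, toksek → ratoksekal) add ra- … -al around the stem.
So noveb → ranovebal.

ranovebal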